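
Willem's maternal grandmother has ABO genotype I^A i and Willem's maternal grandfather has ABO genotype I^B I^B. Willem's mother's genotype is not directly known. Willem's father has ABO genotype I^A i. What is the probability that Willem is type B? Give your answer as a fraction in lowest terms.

Willem's mother's ABO genotype from I^A i × I^B I^B: 1/2 I^A I^B, 1/2 I^B i.
Crossing each possibility with the father I^A i and summing P(type B): 1/2·1/4 + 1/2·1/4 = 1/4.

1/4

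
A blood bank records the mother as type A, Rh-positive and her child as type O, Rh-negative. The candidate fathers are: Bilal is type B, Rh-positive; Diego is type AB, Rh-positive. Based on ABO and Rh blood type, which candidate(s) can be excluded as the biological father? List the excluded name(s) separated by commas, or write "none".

A candidate is excluded only if no genotype consistent with his phenotype could produce a type O, Rh-negative child with a type A, Rh-positive mother.
Diego (type AB, Rh+): no genotype consistent with that phenotype can produce a type-O Rh- child with a type-A mother.

Diego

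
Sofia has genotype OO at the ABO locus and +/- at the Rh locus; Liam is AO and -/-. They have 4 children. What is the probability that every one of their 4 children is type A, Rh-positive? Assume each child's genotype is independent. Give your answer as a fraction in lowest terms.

ABO cross OO × AO → 1/2 O, 1/2 A.
Rh cross +/- × -/- → 1/2 Rh+, 1/2 Rh-; so P(type A, Rh-positive) = 1/2 × 1/2 = 1/4 per child.
All 4 independent: (1/4)^4 = 1/256.

1/256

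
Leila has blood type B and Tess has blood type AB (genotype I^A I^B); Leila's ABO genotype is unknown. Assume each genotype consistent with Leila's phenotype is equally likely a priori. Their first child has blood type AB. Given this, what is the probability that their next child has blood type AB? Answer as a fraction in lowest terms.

Possible genotypes: Leila ∈ {I^B I^B, I^B i}; Tess ∈ {I^A I^B}.
Weight each parental genotype pair by prior × P(type-AB child):
  I^B I^B × I^A I^B: posterior weight 2/3; P(next child type AB) = 1/2.
  I^B i × I^A I^B: posterior weight 1/3; P(next child type AB) = 1/4.
Weighted sum = 5/12.

5/12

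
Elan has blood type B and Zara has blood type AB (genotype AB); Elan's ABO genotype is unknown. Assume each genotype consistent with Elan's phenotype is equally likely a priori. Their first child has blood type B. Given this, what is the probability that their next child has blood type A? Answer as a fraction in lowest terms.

1/8

Possible genotypes: Elan ∈ {BB, BO}; Zara ∈ {AB}.
Weight each parental genotype pair by prior × P(type-B child):
  BB × AB: posterior weight 1/2; P(next child type A) = 0.
  BO × AB: posterior weight 1/2; P(next child type A) = 1/4.
Weighted sum = 1/8.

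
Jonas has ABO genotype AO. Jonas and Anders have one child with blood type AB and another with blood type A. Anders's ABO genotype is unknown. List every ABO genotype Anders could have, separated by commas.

AB, BO

For each candidate genotype of Anders, check whether crossing it with AO can produce every observed child phenotype.
  AA → possible child types {A} ✗
  AB → possible child types {A, B, AB} ✓
  AO → possible child types {O, A} ✗
  BB → possible child types {B, AB} ✗
  BO → possible child types {O, A, B, AB} ✓
  OO → possible child types {O, A} ✗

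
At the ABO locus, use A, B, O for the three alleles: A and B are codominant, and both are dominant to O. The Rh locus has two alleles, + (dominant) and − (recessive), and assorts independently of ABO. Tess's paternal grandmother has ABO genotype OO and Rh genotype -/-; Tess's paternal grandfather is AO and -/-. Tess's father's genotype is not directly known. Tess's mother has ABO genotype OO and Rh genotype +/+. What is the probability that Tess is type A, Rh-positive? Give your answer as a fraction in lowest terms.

Tess's father's ABO genotype from OO × AO: 1/2 AO, 1/2 OO.
Crossing each possibility with the mother OO and summing P(type A): 1/2·1/2 + 1/2·0 = 1/4.
Similarly for Rh via the father's Rh distribution: P(Rh+) = 1.
Independent loci: 1/4 × 1 = 1/4.

1/4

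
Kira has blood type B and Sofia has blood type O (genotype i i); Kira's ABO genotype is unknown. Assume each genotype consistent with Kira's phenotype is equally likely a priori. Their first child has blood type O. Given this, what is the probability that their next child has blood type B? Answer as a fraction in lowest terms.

1/2

Possible genotypes: Kira ∈ {I^B I^B, I^B i}; Sofia ∈ {i i}.
Weight each parental genotype pair by prior × P(type-O child):
  I^B i × i i: posterior weight 1; P(next child type B) = 1/2.
Weighted sum = 1/2.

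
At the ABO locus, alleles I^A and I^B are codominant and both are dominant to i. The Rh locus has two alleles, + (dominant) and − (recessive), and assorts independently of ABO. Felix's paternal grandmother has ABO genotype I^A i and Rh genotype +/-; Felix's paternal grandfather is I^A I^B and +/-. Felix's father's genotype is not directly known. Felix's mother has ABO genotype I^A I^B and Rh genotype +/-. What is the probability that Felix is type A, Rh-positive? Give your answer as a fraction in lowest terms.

9/32

Felix's father's ABO genotype from I^A i × I^A I^B: 1/4 I^A I^A, 1/4 I^A I^B, 1/4 I^A i, 1/4 I^B i.
Crossing each possibility with the mother I^A I^B and summing P(type A): 1/4·1/2 + 1/4·1/4 + 1/4·1/2 + 1/4·1/4 = 3/8.
Similarly for Rh via the father's Rh distribution: P(Rh+) = 3/4.
Independent loci: 3/8 × 3/4 = 9/32.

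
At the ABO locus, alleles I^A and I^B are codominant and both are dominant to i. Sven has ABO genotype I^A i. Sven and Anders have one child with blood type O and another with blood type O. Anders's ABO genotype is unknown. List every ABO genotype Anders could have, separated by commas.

I^A i, I^B i, i i

For each candidate genotype of Anders, check whether crossing it with I^A i can produce every observed child phenotype.
  I^A I^A → possible child types {A} ✗
  I^A I^B → possible child types {A, B, AB} ✗
  I^A i → possible child types {O, A} ✓
  I^B I^B → possible child types {B, AB} ✗
  I^B i → possible child types {O, A, B, AB} ✓
  i i → possible child types {O, A} ✓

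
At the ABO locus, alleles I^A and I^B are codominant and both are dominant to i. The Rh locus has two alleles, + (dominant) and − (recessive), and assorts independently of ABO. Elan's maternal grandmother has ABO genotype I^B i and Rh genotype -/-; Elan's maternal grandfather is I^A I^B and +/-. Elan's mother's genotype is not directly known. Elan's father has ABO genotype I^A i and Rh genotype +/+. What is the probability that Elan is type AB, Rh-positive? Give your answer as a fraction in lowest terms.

Elan's mother's ABO genotype from I^B i × I^A I^B: 1/4 I^A I^B, 1/4 I^A i, 1/4 I^B I^B, 1/4 I^B i.
Crossing each possibility with the father I^A i and summing P(type AB): 1/4·1/4 + 1/4·0 + 1/4·1/2 + 1/4·1/4 = 1/4.
Similarly for Rh via the mother's Rh distribution: P(Rh+) = 1.
Independent loci: 1/4 × 1 = 1/4.

1/4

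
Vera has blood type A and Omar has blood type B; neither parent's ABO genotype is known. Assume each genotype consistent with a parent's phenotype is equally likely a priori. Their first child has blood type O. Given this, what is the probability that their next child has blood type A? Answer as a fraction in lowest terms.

1/4

Possible genotypes: Vera ∈ {I^A I^A, I^A i}; Omar ∈ {I^B I^B, I^B i}.
Weight each parental genotype pair by prior × P(type-O child):
  I^A i × I^B i: posterior weight 1; P(next child type A) = 1/4.
Weighted sum = 1/4.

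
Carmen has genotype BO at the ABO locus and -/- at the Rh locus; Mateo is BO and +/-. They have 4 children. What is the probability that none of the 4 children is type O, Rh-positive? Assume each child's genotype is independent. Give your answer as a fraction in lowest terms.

2401/4096

ABO cross BO × BO → 1/4 O, 3/4 B.
Rh cross -/- × +/- → 1/2 Rh+, 1/2 Rh-; so P(type O, Rh-positive) = 1/4 × 1/2 = 1/8 per child.
P(not type O, Rh-positive) = 7/8 for one child; (7/8)^4 = 2401/4096.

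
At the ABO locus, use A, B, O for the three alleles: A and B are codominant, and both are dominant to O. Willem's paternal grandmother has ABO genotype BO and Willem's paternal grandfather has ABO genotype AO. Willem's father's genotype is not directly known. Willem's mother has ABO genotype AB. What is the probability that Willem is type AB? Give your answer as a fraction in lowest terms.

1/4

Willem's father's ABO genotype from BO × AO: 1/4 AB, 1/4 AO, 1/4 BO, 1/4 OO.
Crossing each possibility with the mother AB and summing P(type AB): 1/4·1/2 + 1/4·1/4 + 1/4·1/4 + 1/4·0 = 1/4.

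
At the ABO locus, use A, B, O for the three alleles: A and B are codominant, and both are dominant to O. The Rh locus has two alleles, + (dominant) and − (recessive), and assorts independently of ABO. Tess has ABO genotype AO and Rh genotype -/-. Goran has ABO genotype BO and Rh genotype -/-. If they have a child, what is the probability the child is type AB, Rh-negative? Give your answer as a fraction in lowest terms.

1/4

ABO cross AO × BO → offspring phenotypes: 1/4 O, 1/4 A, 1/4 B, 1/4 AB.
Rh cross -/- × -/- → 1 Rh-.
Independent loci: P(type AB, Rh-negative) = 1/4 × 1 = 1/4.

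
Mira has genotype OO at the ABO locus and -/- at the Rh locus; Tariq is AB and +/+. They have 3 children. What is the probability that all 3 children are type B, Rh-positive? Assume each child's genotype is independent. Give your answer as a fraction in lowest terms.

1/8

ABO cross OO × AB → 1/2 A, 1/2 B.
Rh cross -/- × +/+ → 1 Rh+; so P(type B, Rh-positive) = 1/2 × 1 = 1/2 per child.
All 3 independent: (1/2)^3 = 1/8.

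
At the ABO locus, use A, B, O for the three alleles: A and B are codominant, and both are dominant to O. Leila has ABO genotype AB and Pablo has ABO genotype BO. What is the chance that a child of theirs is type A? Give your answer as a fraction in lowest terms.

1/4

ABO cross AB × BO → offspring phenotypes: 1/4 A, 1/2 B, 1/4 AB.
So P(type A) = 1/4.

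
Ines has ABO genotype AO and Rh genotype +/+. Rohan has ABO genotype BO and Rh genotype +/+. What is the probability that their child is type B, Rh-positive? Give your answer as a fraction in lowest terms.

1/4

ABO cross AO × BO → offspring phenotypes: 1/4 O, 1/4 A, 1/4 B, 1/4 AB.
Rh cross +/+ × +/+ → 1 Rh+.
Independent loci: P(type B, Rh-positive) = 1/4 × 1 = 1/4.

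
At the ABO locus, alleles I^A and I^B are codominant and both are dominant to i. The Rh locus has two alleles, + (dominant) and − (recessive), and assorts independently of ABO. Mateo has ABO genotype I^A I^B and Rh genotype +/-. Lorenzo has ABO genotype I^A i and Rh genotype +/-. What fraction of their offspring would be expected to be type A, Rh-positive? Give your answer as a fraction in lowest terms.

3/8

ABO cross I^A I^B × I^A i → offspring phenotypes: 1/2 A, 1/4 B, 1/4 AB.
Rh cross +/- × +/- → 3/4 Rh+, 1/4 Rh-.
Independent loci: P(type A, Rh-positive) = 1/2 × 3/4 = 3/8.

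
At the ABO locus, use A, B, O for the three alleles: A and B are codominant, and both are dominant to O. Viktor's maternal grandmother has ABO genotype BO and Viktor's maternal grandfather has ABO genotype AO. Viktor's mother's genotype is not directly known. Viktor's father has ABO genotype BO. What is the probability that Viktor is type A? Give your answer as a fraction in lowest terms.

1/8

Viktor's mother's ABO genotype from BO × AO: 1/4 AB, 1/4 AO, 1/4 BO, 1/4 OO.
Crossing each possibility with the father BO and summing P(type A): 1/4·1/4 + 1/4·1/4 + 1/4·0 + 1/4·0 = 1/8.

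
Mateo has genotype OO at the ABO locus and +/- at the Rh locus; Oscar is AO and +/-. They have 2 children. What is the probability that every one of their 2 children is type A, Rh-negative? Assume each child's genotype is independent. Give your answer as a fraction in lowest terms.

1/64

ABO cross OO × AO → 1/2 O, 1/2 A.
Rh cross +/- × +/- → 3/4 Rh+, 1/4 Rh-; so P(type A, Rh-negative) = 1/2 × 1/4 = 1/8 per child.
All 2 independent: (1/8)^2 = 1/64.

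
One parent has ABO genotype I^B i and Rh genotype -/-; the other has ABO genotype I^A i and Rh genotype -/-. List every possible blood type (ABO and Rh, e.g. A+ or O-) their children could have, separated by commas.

Gametes from I^B i × I^A i give offspring ABO genotypes I^A I^B, I^A i, I^B i, i i, i.e. phenotypes O, A, B, AB.
Rh cross -/- × -/- → phenotypes Rh-.
Combining independently: O-, A-, B-, AB-.

O-, A-, B-, AB-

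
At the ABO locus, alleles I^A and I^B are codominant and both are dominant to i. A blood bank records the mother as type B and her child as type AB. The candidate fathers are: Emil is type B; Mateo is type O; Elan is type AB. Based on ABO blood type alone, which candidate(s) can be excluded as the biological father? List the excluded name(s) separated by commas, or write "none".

A candidate is excluded only if no genotype consistent with his phenotype could produce a type AB child with a type B mother.
Emil (type B): no genotype consistent with that phenotype can produce a type-AB child with a type-B mother.
Mateo (type O): no genotype consistent with that phenotype can produce a type-AB child with a type-B mother.

Emil, Mateo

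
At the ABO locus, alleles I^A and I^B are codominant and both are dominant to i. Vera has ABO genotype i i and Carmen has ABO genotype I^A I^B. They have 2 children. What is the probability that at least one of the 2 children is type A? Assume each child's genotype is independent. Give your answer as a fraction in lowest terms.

3/4

ABO cross i i × I^A I^B → 1/2 A, 1/2 B.
So P(type A) = 1/2 per child.
P(none) = (1/2)^2 = 1/4; P(at least one) = 1 − 1/4 = 3/4.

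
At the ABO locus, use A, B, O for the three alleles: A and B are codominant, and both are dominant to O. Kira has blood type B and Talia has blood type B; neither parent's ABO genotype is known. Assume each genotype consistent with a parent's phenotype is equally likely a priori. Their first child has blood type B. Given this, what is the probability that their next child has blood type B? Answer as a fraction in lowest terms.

Possible genotypes: Kira ∈ {BB, BO}; Talia ∈ {BB, BO}.
Weight each parental genotype pair by prior × P(type-B child):
  BB × BB: posterior weight 4/15; P(next child type B) = 1.
  BB × BO: posterior weight 4/15; P(next child type B) = 1.
  BO × BB: posterior weight 4/15; P(next child type B) = 1.
  BO × BO: posterior weight 1/5; P(next child type B) = 3/4.
Weighted sum = 19/20.

19/20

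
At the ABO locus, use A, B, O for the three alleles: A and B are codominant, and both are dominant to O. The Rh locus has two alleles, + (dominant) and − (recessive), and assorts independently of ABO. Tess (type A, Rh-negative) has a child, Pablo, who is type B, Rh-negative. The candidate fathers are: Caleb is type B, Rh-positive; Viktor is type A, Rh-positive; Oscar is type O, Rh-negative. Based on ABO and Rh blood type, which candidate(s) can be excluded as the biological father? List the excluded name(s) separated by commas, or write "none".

A candidate is excluded only if no genotype consistent with his phenotype could produce a type B, Rh-negative child with a type A, Rh-negative mother.
Viktor (type A, Rh+): no genotype consistent with that phenotype can produce a type-B Rh- child with a type-A mother.
Oscar (type O, Rh-): no genotype consistent with that phenotype can produce a type-B Rh- child with a type-A mother.

Viktor, Oscar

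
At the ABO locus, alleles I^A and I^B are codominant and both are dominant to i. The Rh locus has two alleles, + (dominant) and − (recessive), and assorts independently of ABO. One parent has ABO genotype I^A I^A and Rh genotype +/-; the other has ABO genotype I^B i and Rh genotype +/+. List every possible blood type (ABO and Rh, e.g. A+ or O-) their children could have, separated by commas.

A+, AB+

Gametes from I^A I^A × I^B i give offspring ABO genotypes I^A I^B, I^A i, i.e. phenotypes A, AB.
Rh cross +/- × +/+ → phenotypes Rh+.
Combining independently: A+, AB+.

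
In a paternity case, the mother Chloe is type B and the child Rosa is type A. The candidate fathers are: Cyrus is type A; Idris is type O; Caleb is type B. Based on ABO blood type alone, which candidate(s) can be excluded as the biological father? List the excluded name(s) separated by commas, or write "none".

Idris, Caleb

A candidate is excluded only if no genotype consistent with his phenotype could produce a type A child with a type B mother.
Idris (type O): no genotype consistent with that phenotype can produce a type-A child with a type-B mother.
Caleb (type B): no genotype consistent with that phenotype can produce a type-A child with a type-B mother.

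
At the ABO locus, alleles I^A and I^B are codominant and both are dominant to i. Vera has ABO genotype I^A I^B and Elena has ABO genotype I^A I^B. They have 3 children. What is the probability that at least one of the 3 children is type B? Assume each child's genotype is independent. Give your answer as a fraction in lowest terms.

37/64

ABO cross I^A I^B × I^A I^B → 1/4 A, 1/4 B, 1/2 AB.
So P(type B) = 1/4 per child.
P(none) = (3/4)^3 = 27/64; P(at least one) = 1 − 27/64 = 37/64.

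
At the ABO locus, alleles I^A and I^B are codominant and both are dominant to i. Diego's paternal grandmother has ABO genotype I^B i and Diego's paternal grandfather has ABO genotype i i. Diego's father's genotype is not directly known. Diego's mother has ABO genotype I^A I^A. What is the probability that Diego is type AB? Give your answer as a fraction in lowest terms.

1/4

Diego's father's ABO genotype from I^B i × i i: 1/2 I^B i, 1/2 i i.
Crossing each possibility with the mother I^A I^A and summing P(type AB): 1/2·1/2 + 1/2·0 = 1/4.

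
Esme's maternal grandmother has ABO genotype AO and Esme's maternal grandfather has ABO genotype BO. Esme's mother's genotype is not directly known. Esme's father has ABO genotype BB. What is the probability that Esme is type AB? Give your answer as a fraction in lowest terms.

1/4

Esme's mother's ABO genotype from AO × BO: 1/4 AB, 1/4 AO, 1/4 BO, 1/4 OO.
Crossing each possibility with the father BB and summing P(type AB): 1/4·1/2 + 1/4·1/2 + 1/4·0 + 1/4·0 = 1/4.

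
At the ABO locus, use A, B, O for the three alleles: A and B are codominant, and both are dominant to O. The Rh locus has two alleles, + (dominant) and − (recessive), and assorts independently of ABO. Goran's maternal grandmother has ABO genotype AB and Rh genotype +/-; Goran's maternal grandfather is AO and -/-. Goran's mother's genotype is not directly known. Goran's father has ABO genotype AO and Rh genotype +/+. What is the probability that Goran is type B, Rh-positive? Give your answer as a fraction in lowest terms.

Goran's mother's ABO genotype from AB × AO: 1/4 AA, 1/4 AB, 1/4 AO, 1/4 BO.
Crossing each possibility with the father AO and summing P(type B): 1/4·0 + 1/4·1/4 + 1/4·0 + 1/4·1/4 = 1/8.
Similarly for Rh via the mother's Rh distribution: P(Rh+) = 1.
Independent loci: 1/8 × 1 = 1/8.

1/8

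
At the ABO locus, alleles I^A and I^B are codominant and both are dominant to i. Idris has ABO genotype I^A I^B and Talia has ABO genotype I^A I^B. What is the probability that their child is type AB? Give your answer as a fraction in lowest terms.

ABO cross I^A I^B × I^A I^B → offspring phenotypes: 1/4 A, 1/4 B, 1/2 AB.
So P(type AB) = 1/2.

1/2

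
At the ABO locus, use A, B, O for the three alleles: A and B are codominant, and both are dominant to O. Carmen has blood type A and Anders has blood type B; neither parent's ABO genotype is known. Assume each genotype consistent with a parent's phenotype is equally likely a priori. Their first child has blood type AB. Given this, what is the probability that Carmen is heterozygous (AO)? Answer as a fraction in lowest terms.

Possible genotypes: Carmen ∈ {AA, AO}; Anders ∈ {BB, BO}.
Weight each parental genotype pair by prior × P(type-AB child):
  AA × BB: posterior weight 4/9.
  AA × BO: posterior weight 2/9.
  AO × BB: posterior weight 2/9.
  AO × BO: posterior weight 1/9.
Sum the posterior weight over pairs where Carmen is AO: 1/3.

1/3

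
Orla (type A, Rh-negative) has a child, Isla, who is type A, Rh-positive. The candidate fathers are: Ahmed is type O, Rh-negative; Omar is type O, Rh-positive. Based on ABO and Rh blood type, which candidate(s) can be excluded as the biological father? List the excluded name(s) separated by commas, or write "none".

Ahmed

A candidate is excluded only if no genotype consistent with his phenotype could produce a type A, Rh-positive child with a type A, Rh-negative mother.
Ahmed (type O, Rh-): no genotype consistent with that phenotype can produce a type-A Rh+ child with a type-A mother.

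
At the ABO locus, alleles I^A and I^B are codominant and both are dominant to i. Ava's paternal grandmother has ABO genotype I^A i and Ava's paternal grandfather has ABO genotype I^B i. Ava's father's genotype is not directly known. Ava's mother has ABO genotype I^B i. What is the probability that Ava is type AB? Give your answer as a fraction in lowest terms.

1/8

Ava's father's ABO genotype from I^A i × I^B i: 1/4 I^A I^B, 1/4 I^A i, 1/4 I^B i, 1/4 i i.
Crossing each possibility with the mother I^B i and summing P(type AB): 1/4·1/4 + 1/4·1/4 + 1/4·0 + 1/4·0 = 1/8.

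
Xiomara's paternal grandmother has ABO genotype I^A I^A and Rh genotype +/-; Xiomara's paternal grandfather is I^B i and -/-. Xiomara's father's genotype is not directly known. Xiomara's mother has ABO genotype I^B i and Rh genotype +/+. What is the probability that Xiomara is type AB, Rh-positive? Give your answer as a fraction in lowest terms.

1/4

Xiomara's father's ABO genotype from I^A I^A × I^B i: 1/2 I^A I^B, 1/2 I^A i.
Crossing each possibility with the mother I^B i and summing P(type AB): 1/2·1/4 + 1/2·1/4 = 1/4.
Similarly for Rh via the father's Rh distribution: P(Rh+) = 1.
Independent loci: 1/4 × 1 = 1/4.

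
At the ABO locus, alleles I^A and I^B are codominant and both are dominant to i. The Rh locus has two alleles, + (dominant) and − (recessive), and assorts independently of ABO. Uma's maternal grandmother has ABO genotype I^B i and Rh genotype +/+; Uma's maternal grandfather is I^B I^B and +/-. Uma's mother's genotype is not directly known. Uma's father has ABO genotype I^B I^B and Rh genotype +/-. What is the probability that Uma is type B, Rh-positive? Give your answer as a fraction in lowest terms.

Uma's mother's ABO genotype from I^B i × I^B I^B: 1/2 I^B I^B, 1/2 I^B i.
Crossing each possibility with the father I^B I^B and summing P(type B): 1/2·1 + 1/2·1 = 1.
Similarly for Rh via the mother's Rh distribution: P(Rh+) = 7/8.
Independent loci: 1 × 7/8 = 7/8.

7/8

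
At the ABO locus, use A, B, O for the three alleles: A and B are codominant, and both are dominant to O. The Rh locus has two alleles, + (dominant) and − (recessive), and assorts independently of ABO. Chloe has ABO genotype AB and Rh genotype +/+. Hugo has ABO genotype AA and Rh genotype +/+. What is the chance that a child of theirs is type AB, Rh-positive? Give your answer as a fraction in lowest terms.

1/2

ABO cross AB × AA → offspring phenotypes: 1/2 A, 1/2 AB.
Rh cross +/+ × +/+ → 1 Rh+.
Independent loci: P(type AB, Rh-positive) = 1/2 × 1 = 1/2.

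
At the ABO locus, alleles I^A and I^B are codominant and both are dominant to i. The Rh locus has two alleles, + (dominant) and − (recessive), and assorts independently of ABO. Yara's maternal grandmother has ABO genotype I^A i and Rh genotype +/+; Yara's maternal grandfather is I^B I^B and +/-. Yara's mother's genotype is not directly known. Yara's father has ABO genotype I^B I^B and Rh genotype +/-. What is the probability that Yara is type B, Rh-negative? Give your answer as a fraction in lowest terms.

Yara's mother's ABO genotype from I^A i × I^B I^B: 1/2 I^A I^B, 1/2 I^B i.
Crossing each possibility with the father I^B I^B and summing P(type B): 1/2·1/2 + 1/2·1 = 3/4.
Similarly for Rh via the mother's Rh distribution: P(Rh-) = 1/8.
Independent loci: 3/4 × 1/8 = 3/32.

3/32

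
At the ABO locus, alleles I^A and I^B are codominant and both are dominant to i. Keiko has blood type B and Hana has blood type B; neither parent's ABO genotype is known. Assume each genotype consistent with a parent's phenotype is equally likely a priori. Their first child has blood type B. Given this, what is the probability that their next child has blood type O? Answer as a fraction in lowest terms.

1/20

Possible genotypes: Keiko ∈ {I^B I^B, I^B i}; Hana ∈ {I^B I^B, I^B i}.
Weight each parental genotype pair by prior × P(type-B child):
  I^B I^B × I^B I^B: posterior weight 4/15; P(next child type O) = 0.
  I^B I^B × I^B i: posterior weight 4/15; P(next child type O) = 0.
  I^B i × I^B I^B: posterior weight 4/15; P(next child type O) = 0.
  I^B i × I^B i: posterior weight 1/5; P(next child type O) = 1/4.
Weighted sum = 1/20.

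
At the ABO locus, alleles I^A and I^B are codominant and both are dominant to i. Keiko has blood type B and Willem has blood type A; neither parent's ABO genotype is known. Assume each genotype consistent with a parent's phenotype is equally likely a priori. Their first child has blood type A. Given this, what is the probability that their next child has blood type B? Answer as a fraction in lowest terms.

1/12

Possible genotypes: Keiko ∈ {I^B I^B, I^B i}; Willem ∈ {I^A I^A, I^A i}.
Weight each parental genotype pair by prior × P(type-A child):
  I^B i × I^A I^A: posterior weight 2/3; P(next child type B) = 0.
  I^B i × I^A i: posterior weight 1/3; P(next child type B) = 1/4.
Weighted sum = 1/12.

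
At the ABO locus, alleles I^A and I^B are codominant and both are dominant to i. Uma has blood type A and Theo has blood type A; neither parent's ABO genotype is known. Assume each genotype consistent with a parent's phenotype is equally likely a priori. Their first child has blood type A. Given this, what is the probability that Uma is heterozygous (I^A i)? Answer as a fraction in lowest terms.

7/15

Possible genotypes: Uma ∈ {I^A I^A, I^A i}; Theo ∈ {I^A I^A, I^A i}.
Weight each parental genotype pair by prior × P(type-A child):
  I^A I^A × I^A I^A: posterior weight 4/15.
  I^A I^A × I^A i: posterior weight 4/15.
  I^A i × I^A I^A: posterior weight 4/15.
  I^A i × I^A i: posterior weight 1/5.
Sum the posterior weight over pairs where Uma is I^A i: 7/15.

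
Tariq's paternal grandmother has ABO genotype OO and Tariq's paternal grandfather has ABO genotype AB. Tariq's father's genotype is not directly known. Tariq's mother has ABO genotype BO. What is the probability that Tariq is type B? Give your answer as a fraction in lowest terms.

Tariq's father's ABO genotype from OO × AB: 1/2 AO, 1/2 BO.
Crossing each possibility with the mother BO and summing P(type B): 1/2·1/4 + 1/2·3/4 = 1/2.

1/2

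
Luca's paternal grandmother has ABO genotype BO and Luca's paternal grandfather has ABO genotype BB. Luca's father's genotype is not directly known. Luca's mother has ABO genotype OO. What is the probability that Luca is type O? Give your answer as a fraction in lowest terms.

1/4

Luca's father's ABO genotype from BO × BB: 1/2 BB, 1/2 BO.
Crossing each possibility with the mother OO and summing P(type O): 1/2·0 + 1/2·1/2 = 1/4.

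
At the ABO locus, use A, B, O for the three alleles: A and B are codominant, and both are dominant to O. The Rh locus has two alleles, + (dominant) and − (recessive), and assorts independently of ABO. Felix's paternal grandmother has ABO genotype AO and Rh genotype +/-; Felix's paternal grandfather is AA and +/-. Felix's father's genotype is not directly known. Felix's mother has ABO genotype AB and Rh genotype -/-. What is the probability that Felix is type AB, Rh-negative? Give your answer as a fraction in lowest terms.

Felix's father's ABO genotype from AO × AA: 1/2 AA, 1/2 AO.
Crossing each possibility with the mother AB and summing P(type AB): 1/2·1/2 + 1/2·1/4 = 3/8.
Similarly for Rh via the father's Rh distribution: P(Rh-) = 1/2.
Independent loci: 3/8 × 1/2 = 3/16.

3/16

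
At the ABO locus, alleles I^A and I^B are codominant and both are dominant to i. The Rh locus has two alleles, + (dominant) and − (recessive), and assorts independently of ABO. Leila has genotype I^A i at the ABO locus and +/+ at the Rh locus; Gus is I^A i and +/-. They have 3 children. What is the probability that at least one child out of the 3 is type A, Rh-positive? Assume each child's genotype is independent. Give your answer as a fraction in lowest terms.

ABO cross I^A i × I^A i → 1/4 O, 3/4 A.
Rh cross +/+ × +/- → 1 Rh+; so P(type A, Rh-positive) = 3/4 × 1 = 3/4 per child.
P(none) = (1/4)^3 = 1/64; P(at least one) = 1 − 1/64 = 63/64.

63/64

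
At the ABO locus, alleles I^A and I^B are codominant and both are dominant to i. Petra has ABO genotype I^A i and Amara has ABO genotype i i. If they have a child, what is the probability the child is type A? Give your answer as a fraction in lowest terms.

ABO cross I^A i × i i → offspring phenotypes: 1/2 O, 1/2 A.
So P(type A) = 1/2.

1/2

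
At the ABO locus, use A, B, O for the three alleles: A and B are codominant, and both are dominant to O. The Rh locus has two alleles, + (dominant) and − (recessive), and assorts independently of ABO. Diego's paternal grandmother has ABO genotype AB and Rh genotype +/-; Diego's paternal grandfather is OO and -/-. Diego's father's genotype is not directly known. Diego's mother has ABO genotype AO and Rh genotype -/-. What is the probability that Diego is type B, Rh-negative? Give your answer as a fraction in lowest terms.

Diego's father's ABO genotype from AB × OO: 1/2 AO, 1/2 BO.
Crossing each possibility with the mother AO and summing P(type B): 1/2·0 + 1/2·1/4 = 1/8.
Similarly for Rh via the father's Rh distribution: P(Rh-) = 3/4.
Independent loci: 1/8 × 3/4 = 3/32.

3/32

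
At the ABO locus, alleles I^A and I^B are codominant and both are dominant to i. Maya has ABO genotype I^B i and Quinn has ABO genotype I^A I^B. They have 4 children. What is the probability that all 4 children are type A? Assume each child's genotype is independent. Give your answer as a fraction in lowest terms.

1/256

ABO cross I^B i × I^A I^B → 1/4 A, 1/2 B, 1/4 AB.
So P(type A) = 1/4 per child.
All 4 independent: (1/4)^4 = 1/256.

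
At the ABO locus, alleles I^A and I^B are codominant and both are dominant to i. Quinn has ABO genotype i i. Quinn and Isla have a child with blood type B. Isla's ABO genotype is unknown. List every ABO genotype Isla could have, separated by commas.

I^A I^B, I^B I^B, I^B i

For each candidate genotype of Isla, check whether crossing it with i i can produce every observed child phenotype.
  I^A I^A → possible child types {A} ✗
  I^A I^B → possible child types {A, B} ✓
  I^A i → possible child types {O, A} ✗
  I^B I^B → possible child types {B} ✓
  I^B i → possible child types {O, B} ✓
  i i → possible child types {O} ✗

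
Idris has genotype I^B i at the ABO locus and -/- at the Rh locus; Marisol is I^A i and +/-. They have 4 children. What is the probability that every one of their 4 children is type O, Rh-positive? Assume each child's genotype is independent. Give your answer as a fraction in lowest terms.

1/4096

ABO cross I^B i × I^A i → 1/4 O, 1/4 A, 1/4 B, 1/4 AB.
Rh cross -/- × +/- → 1/2 Rh+, 1/2 Rh-; so P(type O, Rh-positive) = 1/4 × 1/2 = 1/8 per child.
All 4 independent: (1/8)^4 = 1/4096.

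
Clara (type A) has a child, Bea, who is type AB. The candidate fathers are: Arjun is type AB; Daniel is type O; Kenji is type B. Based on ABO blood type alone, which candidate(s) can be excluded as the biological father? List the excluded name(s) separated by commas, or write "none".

A candidate is excluded only if no genotype consistent with his phenotype could produce a type AB child with a type A mother.
Daniel (type O): no genotype consistent with that phenotype can produce a type-AB child with a type-A mother.

Daniel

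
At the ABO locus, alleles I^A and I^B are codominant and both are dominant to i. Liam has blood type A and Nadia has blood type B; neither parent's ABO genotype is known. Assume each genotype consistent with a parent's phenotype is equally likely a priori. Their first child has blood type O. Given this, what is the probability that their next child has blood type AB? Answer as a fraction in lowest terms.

1/4

Possible genotypes: Liam ∈ {I^A I^A, I^A i}; Nadia ∈ {I^B I^B, I^B i}.
Weight each parental genotype pair by prior × P(type-O child):
  I^A i × I^B i: posterior weight 1; P(next child type AB) = 1/4.
Weighted sum = 1/4.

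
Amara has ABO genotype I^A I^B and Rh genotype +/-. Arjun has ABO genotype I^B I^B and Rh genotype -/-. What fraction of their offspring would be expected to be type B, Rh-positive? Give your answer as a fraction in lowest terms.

ABO cross I^A I^B × I^B I^B → offspring phenotypes: 1/2 B, 1/2 AB.
Rh cross +/- × -/- → 1/2 Rh+, 1/2 Rh-.
Independent loci: P(type B, Rh-positive) = 1/2 × 1/2 = 1/4.

1/4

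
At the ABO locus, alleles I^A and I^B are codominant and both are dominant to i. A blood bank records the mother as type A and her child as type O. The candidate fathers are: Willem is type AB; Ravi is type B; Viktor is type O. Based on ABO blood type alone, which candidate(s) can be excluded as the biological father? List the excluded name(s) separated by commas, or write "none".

A candidate is excluded only if no genotype consistent with his phenotype could produce a type O child with a type A mother.
Willem (type AB): no genotype consistent with that phenotype can produce a type-O child with a type-A mother.

Willem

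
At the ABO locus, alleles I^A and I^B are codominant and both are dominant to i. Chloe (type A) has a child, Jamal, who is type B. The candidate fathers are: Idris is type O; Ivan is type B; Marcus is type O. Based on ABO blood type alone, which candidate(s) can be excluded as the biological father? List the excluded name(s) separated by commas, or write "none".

Idris, Marcus

A candidate is excluded only if no genotype consistent with his phenotype could produce a type B child with a type A mother.
Idris (type O): no genotype consistent with that phenotype can produce a type-B child with a type-A mother.
Marcus (type O): no genotype consistent with that phenotype can produce a type-B child with a type-A mother.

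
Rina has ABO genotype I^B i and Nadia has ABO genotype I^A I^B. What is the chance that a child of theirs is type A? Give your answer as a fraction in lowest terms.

ABO cross I^B i × I^A I^B → offspring phenotypes: 1/4 A, 1/2 B, 1/4 AB.
So P(type A) = 1/4.

1/4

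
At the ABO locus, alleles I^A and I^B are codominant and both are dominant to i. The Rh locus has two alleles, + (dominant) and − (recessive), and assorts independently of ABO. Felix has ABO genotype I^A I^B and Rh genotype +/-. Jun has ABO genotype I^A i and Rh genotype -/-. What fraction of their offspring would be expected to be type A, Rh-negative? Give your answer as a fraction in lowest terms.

1/4

ABO cross I^A I^B × I^A i → offspring phenotypes: 1/2 A, 1/4 B, 1/4 AB.
Rh cross +/- × -/- → 1/2 Rh+, 1/2 Rh-.
Independent loci: P(type A, Rh-negative) = 1/2 × 1/2 = 1/4.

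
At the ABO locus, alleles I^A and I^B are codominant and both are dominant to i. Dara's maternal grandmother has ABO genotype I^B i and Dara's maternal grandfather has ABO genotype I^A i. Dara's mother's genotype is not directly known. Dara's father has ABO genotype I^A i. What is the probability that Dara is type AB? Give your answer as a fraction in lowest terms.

1/8

Dara's mother's ABO genotype from I^B i × I^A i: 1/4 I^A I^B, 1/4 I^A i, 1/4 I^B i, 1/4 i i.
Crossing each possibility with the father I^A i and summing P(type AB): 1/4·1/4 + 1/4·0 + 1/4·1/4 + 1/4·0 = 1/8.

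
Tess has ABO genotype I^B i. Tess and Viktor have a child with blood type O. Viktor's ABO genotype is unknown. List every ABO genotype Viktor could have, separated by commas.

I^A i, I^B i, i i

For each candidate genotype of Viktor, check whether crossing it with I^B i can produce every observed child phenotype.
  I^A I^A → possible child types {A, AB} ✗
  I^A I^B → possible child types {A, B, AB} ✗
  I^A i → possible child types {O, A, B, AB} ✓
  I^B I^B → possible child types {B} ✗
  I^B i → possible child types {O, B} ✓
  i i → possible child types {O, B} ✓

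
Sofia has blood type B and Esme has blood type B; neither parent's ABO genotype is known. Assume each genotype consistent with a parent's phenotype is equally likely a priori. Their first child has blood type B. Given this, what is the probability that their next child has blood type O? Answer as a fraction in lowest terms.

Possible genotypes: Sofia ∈ {I^B I^B, I^B i}; Esme ∈ {I^B I^B, I^B i}.
Weight each parental genotype pair by prior × P(type-B child):
  I^B I^B × I^B I^B: posterior weight 4/15; P(next child type O) = 0.
  I^B I^B × I^B i: posterior weight 4/15; P(next child type O) = 0.
  I^B i × I^B I^B: posterior weight 4/15; P(next child type O) = 0.
  I^B i × I^B i: posterior weight 1/5; P(next child type O) = 1/4.
Weighted sum = 1/20.

1/20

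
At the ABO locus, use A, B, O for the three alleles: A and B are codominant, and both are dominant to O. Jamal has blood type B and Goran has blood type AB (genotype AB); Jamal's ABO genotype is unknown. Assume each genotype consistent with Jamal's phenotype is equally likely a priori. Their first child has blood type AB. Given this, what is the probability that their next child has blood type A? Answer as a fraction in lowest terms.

Possible genotypes: Jamal ∈ {BB, BO}; Goran ∈ {AB}.
Weight each parental genotype pair by prior × P(type-AB child):
  BB × AB: posterior weight 2/3; P(next child type A) = 0.
  BO × AB: posterior weight 1/3; P(next child type A) = 1/4.
Weighted sum = 1/12.

1/12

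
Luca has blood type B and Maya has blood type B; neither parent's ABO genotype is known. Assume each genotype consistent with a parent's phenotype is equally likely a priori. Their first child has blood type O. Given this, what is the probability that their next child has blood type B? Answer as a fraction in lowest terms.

Possible genotypes: Luca ∈ {I^B I^B, I^B i}; Maya ∈ {I^B I^B, I^B i}.
Weight each parental genotype pair by prior × P(type-O child):
  I^B i × I^B i: posterior weight 1; P(next child type B) = 3/4.
Weighted sum = 3/4.

3/4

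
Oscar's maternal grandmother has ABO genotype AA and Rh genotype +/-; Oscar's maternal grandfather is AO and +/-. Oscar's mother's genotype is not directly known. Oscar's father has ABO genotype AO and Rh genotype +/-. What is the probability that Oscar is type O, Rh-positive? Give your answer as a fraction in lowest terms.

Oscar's mother's ABO genotype from AA × AO: 1/2 AA, 1/2 AO.
Crossing each possibility with the father AO and summing P(type O): 1/2·0 + 1/2·1/4 = 1/8.
Similarly for Rh via the mother's Rh distribution: P(Rh+) = 3/4.
Independent loci: 1/8 × 3/4 = 3/32.

3/32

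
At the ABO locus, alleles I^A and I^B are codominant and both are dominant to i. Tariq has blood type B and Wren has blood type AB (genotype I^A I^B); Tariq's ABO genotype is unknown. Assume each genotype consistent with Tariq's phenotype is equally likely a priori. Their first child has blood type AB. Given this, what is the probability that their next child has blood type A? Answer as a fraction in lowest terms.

Possible genotypes: Tariq ∈ {I^B I^B, I^B i}; Wren ∈ {I^A I^B}.
Weight each parental genotype pair by prior × P(type-AB child):
  I^B I^B × I^A I^B: posterior weight 2/3; P(next child type A) = 0.
  I^B i × I^A I^B: posterior weight 1/3; P(next child type A) = 1/4.
Weighted sum = 1/12.

1/12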